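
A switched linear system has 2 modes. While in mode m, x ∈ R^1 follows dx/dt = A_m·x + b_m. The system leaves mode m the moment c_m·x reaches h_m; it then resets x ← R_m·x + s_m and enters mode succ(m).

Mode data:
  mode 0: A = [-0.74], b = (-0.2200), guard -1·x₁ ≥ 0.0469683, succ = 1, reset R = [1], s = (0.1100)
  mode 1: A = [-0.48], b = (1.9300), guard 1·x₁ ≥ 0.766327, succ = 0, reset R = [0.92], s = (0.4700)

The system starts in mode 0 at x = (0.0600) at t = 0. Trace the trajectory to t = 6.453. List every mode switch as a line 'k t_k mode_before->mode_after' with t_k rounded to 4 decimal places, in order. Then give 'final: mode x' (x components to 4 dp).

1 0.4808 0->1
2 0.8884 1->0
3 3.2827 0->1
4 3.6903 1->0
5 6.0847 0->1
final: 1 0.7044

Mode 0: guard c·x = 0.0470 hit at Δt = 0.4808 (t = 0.4808), x⁻ = (-0.0470) → reset → x⁺ = (0.0630), jump to mode 1
Mode 1: guard c·x = 0.7663 hit at Δt = 0.4076 (t = 0.8884), x⁻ = (0.7663) → reset → x⁺ = (1.1750), jump to mode 0
Mode 0: guard c·x = 0.0470 hit at Δt = 2.3943 (t = 3.2827), x⁻ = (-0.0470) → reset → x⁺ = (0.0630), jump to mode 1
Mode 1: guard c·x = 0.7663 hit at Δt = 0.4076 (t = 3.6903), x⁻ = (0.7663) → reset → x⁺ = (1.1750), jump to mode 0
Mode 0: guard c·x = 0.0470 hit at Δt = 2.3943 (t = 6.0847), x⁻ = (-0.0470) → reset → x⁺ = (0.0630), jump to mode 1
Mode 1: flow for 0.3683 to horizon, guard not reached → x = (0.7044)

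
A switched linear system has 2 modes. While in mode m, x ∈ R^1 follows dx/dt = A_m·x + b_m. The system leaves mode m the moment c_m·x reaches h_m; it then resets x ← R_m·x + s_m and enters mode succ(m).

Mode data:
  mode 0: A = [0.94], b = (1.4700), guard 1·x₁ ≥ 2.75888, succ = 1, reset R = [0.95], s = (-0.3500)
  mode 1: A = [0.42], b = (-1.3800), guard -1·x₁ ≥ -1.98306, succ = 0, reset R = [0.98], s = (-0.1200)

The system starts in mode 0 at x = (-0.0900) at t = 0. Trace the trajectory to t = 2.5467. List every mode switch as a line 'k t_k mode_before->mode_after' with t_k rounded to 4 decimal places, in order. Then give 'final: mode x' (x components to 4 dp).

Mode 0: guard c·x = 2.7589 hit at Δt = 1.1447 (t = 1.1447), x⁻ = (2.7589) → reset → x⁺ = (2.2709), jump to mode 1
Mode 1: guard c·x = -1.9831 hit at Δt = 0.5946 (t = 1.7393), x⁻ = (1.9831) → reset → x⁺ = (1.8234), jump to mode 0
Mode 0: guard c·x = 2.7589 hit at Δt = 0.2594 (t = 1.9987), x⁻ = (2.7589) → reset → x⁺ = (2.2709), jump to mode 1
Mode 1: flow for 0.5480 to horizon, guard not reached → x = (2.0083)

1 1.1447 0->1
2 1.7393 1->0
3 1.9987 0->1
final: 1 2.0083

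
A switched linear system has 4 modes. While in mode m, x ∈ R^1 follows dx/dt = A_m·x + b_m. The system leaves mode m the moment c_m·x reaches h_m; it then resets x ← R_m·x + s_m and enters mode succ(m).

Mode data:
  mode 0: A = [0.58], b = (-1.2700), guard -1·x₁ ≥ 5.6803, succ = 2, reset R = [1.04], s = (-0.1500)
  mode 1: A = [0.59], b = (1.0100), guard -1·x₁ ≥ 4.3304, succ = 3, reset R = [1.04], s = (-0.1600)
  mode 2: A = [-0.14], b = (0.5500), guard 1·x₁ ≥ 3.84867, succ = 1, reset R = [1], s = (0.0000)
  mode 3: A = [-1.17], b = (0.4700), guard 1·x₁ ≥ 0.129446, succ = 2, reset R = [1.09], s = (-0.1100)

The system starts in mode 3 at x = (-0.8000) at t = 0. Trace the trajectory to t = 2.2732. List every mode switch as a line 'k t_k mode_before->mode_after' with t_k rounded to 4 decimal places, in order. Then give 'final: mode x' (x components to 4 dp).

1 1.2690 3->2
final: 2 0.5423

Mode 3: guard c·x = 0.1294 hit at Δt = 1.2690 (t = 1.2690), x⁻ = (0.1294) → reset → x⁺ = (0.0311), jump to mode 2
Mode 2: flow for 1.0042 to horizon, guard not reached → x = (0.5423)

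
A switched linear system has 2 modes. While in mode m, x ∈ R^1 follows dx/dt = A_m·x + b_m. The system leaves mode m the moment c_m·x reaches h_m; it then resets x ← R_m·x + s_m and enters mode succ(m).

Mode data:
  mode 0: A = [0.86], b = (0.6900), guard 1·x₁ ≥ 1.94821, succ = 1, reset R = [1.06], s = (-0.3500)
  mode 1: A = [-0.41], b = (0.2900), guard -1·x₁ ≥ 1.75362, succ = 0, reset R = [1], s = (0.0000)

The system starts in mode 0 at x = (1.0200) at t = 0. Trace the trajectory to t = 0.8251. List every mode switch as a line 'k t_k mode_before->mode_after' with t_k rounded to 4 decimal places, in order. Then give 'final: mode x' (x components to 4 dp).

Mode 0: guard c·x = 1.9482 hit at Δt = 0.4787 (t = 0.4787), x⁻ = (1.9482) → reset → x⁺ = (1.7151), jump to mode 1
Mode 1: flow for 0.3464 to horizon, guard not reached → x = (1.5817)

1 0.4787 0->1
final: 1 1.5817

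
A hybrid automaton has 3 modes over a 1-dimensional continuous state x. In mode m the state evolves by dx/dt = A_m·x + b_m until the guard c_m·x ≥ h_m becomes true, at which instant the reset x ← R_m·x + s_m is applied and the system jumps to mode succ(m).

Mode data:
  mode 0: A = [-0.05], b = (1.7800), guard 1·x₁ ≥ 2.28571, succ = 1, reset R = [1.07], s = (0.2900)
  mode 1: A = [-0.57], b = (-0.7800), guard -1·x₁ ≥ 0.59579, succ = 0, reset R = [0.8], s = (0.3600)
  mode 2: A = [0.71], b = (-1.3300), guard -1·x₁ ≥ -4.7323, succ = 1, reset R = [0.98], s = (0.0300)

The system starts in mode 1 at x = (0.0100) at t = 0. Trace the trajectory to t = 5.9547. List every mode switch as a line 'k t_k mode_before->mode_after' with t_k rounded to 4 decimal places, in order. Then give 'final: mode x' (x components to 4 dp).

Mode 1: guard c·x = 0.5958 hit at Δt = 1.0156 (t = 1.0156), x⁻ = (-0.5958) → reset → x⁺ = (-0.1166), jump to mode 0
Mode 0: guard c·x = 2.2857 hit at Δt = 1.3926 (t = 2.4082), x⁻ = (2.2857) → reset → x⁺ = (2.7357), jump to mode 1
Mode 1: guard c·x = 0.5958 hit at Δt = 2.9297 (t = 5.3379), x⁻ = (-0.5958) → reset → x⁺ = (-0.1166), jump to mode 0
Mode 0: flow for 0.6168 to horizon, guard not reached → x = (0.9680)

1 1.0156 1->0
2 2.4082 0->1
3 5.3379 1->0
final: 0 0.9680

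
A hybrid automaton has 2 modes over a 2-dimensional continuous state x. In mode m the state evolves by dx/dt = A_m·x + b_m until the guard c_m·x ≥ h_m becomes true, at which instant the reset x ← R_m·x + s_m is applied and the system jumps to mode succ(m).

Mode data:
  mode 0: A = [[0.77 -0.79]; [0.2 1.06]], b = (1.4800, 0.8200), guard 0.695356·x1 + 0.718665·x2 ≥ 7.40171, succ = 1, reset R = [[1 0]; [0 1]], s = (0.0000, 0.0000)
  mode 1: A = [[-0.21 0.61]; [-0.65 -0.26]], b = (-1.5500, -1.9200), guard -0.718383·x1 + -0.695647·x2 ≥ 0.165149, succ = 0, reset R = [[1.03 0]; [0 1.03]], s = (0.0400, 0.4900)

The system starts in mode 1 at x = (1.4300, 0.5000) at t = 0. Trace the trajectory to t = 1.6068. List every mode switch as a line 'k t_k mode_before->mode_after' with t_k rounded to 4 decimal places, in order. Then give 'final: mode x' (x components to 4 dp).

1 0.4986 1->0
final: 0 3.5376 1.5014

Mode 1: guard c·x = 0.1651 hit at Δt = 0.4986 (t = 0.4986), x⁻ = (0.5027, -0.7565) → reset → x⁺ = (0.5578, -0.2892), jump to mode 0
Mode 0: flow for 1.1082 to horizon, guard not reached → x = (3.5376, 1.5014)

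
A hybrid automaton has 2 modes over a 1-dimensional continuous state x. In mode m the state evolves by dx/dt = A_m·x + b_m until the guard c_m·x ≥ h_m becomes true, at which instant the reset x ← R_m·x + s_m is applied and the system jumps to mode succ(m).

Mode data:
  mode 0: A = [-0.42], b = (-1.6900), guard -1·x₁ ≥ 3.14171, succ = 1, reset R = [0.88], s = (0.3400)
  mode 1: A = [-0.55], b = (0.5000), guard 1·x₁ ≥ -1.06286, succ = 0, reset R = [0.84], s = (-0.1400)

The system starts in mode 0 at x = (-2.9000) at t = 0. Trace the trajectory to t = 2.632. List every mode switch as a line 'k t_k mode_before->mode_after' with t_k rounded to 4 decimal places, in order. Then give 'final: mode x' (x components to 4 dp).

1 0.5766 0->1
2 1.5313 1->0
final: 0 -2.1400

Mode 0: guard c·x = 3.1417 hit at Δt = 0.5766 (t = 0.5766), x⁻ = (-3.1417) → reset → x⁺ = (-2.4247), jump to mode 1
Mode 1: guard c·x = -1.0629 hit at Δt = 0.9547 (t = 1.5313), x⁻ = (-1.0629) → reset → x⁺ = (-1.0328), jump to mode 0
Mode 0: flow for 1.1007 to horizon, guard not reached → x = (-2.1400)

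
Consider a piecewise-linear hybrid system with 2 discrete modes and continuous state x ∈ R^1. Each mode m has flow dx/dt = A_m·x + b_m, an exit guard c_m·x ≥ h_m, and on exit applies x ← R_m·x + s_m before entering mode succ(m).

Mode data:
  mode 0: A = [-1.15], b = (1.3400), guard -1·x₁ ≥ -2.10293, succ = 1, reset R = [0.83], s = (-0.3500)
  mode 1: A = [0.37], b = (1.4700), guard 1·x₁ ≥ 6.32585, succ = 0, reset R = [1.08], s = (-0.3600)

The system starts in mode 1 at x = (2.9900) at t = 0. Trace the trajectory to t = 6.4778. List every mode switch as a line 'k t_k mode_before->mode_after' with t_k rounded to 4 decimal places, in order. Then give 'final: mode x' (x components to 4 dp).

Mode 1: guard c·x = 6.3258 hit at Δt = 1.0579 (t = 1.0579), x⁻ = (6.3258) → reset → x⁺ = (6.4719), jump to mode 0
Mode 0: guard c·x = -2.1029 hit at Δt = 1.5072 (t = 2.5651), x⁻ = (2.1029) → reset → x⁺ = (1.3954), jump to mode 1
Mode 1: guard c·x = 6.3258 hit at Δt = 1.7608 (t = 4.3259), x⁻ = (6.3258) → reset → x⁺ = (6.4719), jump to mode 0
Mode 0: guard c·x = -2.1029 hit at Δt = 1.5072 (t = 5.8331), x⁻ = (2.1029) → reset → x⁺ = (1.3954), jump to mode 1
Mode 1: flow for 0.6447 to horizon, guard not reached → x = (2.8416)

1 1.0579 1->0
2 2.5651 0->1
3 4.3259 1->0
4 5.8331 0->1
final: 1 2.8416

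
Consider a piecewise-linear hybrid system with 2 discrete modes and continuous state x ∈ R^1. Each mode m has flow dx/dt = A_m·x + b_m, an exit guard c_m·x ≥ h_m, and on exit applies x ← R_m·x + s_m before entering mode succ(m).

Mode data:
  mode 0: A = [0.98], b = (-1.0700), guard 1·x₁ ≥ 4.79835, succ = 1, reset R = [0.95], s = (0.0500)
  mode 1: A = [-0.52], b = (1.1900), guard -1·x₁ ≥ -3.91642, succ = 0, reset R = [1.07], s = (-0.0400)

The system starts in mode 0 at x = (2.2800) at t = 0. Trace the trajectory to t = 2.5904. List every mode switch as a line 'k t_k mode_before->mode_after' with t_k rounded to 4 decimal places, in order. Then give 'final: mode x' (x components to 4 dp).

Mode 0: guard c·x = 4.7984 hit at Δt = 1.1609 (t = 1.1609), x⁻ = (4.7984) → reset → x⁺ = (4.6084), jump to mode 1
Mode 1: guard c·x = -3.9164 hit at Δt = 0.6812 (t = 1.8421), x⁻ = (3.9164) → reset → x⁺ = (4.1506), jump to mode 0
Mode 0: guard c·x = 4.7984 hit at Δt = 0.1960 (t = 2.0381), x⁻ = (4.7983) → reset → x⁺ = (4.6084), jump to mode 1
Mode 1: flow for 0.5523 to horizon, guard not reached → x = (4.0293)

1 1.1609 0->1
2 1.8421 1->0
3 2.0381 0->1
final: 1 4.0293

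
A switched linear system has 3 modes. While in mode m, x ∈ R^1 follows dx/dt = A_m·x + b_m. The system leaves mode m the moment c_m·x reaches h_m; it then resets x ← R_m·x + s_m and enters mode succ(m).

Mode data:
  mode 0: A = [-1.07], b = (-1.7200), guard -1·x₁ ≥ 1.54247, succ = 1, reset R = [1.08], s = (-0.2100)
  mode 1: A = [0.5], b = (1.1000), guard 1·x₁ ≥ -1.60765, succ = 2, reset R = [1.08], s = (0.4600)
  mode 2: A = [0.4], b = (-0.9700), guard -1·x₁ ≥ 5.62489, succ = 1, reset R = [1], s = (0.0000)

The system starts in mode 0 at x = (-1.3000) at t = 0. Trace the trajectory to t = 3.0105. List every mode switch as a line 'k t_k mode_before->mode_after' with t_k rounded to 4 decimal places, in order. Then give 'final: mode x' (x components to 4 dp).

1 1.4523 0->1
2 2.6581 1->2
final: 2 -1.8365

Mode 0: guard c·x = 1.5425 hit at Δt = 1.4523 (t = 1.4523), x⁻ = (-1.5425) → reset → x⁺ = (-1.8759), jump to mode 1
Mode 1: guard c·x = -1.6077 hit at Δt = 1.2059 (t = 2.6581), x⁻ = (-1.6077) → reset → x⁺ = (-1.2763), jump to mode 2
Mode 2: flow for 0.3524 to horizon, guard not reached → x = (-1.8365)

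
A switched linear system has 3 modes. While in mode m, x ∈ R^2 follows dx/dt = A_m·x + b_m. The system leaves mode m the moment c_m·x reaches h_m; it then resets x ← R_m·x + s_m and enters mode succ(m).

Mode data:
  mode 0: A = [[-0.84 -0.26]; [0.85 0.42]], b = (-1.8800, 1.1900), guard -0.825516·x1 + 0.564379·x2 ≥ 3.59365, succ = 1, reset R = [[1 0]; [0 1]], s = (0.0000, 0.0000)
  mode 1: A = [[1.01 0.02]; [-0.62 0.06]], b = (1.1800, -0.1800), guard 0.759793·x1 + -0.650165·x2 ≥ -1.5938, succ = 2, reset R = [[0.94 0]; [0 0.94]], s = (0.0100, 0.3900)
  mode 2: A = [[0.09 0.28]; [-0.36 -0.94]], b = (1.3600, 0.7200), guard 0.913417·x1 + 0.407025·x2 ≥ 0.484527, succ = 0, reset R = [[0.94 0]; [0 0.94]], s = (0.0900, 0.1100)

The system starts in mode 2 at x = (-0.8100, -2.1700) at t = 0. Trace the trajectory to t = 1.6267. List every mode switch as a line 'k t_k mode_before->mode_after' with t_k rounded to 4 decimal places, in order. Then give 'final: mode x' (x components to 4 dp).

Mode 2: guard c·x = 0.4845 hit at Δt = 1.2697 (t = 1.2697), x⁻ = (0.5798, -0.1108) → reset → x⁺ = (0.6351, 0.0058), jump to mode 0
Mode 0: flow for 0.3570 to horizon, guard not reached → x = (-0.1336, 0.5454)

1 1.2697 2->0
final: 0 -0.1336 0.5454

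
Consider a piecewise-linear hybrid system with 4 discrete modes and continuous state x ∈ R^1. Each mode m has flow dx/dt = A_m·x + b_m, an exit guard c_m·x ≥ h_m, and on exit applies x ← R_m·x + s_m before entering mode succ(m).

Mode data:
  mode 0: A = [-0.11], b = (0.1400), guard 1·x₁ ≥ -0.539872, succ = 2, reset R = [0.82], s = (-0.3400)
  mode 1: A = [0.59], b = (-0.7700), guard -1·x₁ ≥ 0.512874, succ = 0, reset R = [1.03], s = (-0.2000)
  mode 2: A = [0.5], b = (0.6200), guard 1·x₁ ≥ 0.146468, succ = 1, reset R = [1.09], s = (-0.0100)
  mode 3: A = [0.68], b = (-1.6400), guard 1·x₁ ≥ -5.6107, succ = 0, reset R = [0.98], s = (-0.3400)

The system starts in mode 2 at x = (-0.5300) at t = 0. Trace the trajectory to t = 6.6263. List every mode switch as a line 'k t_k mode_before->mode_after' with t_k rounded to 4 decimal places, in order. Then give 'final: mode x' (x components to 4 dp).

1 1.3385 2->1
2 2.1067 1->0
3 3.0056 0->2
4 5.2239 2->1
5 5.9921 1->0
final: 0 -0.5934

Mode 2: guard c·x = 0.1465 hit at Δt = 1.3385 (t = 1.3385), x⁻ = (0.1465) → reset → x⁺ = (0.1497), jump to mode 1
Mode 1: guard c·x = 0.5129 hit at Δt = 0.7682 (t = 2.1067), x⁻ = (-0.5129) → reset → x⁺ = (-0.7283), jump to mode 0
Mode 0: guard c·x = -0.5399 hit at Δt = 0.8989 (t = 3.0056), x⁻ = (-0.5399) → reset → x⁺ = (-0.7827), jump to mode 2
Mode 2: guard c·x = 0.1465 hit at Δt = 2.2183 (t = 5.2239), x⁻ = (0.1465) → reset → x⁺ = (0.1497), jump to mode 1
Mode 1: guard c·x = 0.5129 hit at Δt = 0.7682 (t = 5.9921), x⁻ = (-0.5129) → reset → x⁺ = (-0.7283), jump to mode 0
Mode 0: flow for 0.6342 to horizon, guard not reached → x = (-0.5934)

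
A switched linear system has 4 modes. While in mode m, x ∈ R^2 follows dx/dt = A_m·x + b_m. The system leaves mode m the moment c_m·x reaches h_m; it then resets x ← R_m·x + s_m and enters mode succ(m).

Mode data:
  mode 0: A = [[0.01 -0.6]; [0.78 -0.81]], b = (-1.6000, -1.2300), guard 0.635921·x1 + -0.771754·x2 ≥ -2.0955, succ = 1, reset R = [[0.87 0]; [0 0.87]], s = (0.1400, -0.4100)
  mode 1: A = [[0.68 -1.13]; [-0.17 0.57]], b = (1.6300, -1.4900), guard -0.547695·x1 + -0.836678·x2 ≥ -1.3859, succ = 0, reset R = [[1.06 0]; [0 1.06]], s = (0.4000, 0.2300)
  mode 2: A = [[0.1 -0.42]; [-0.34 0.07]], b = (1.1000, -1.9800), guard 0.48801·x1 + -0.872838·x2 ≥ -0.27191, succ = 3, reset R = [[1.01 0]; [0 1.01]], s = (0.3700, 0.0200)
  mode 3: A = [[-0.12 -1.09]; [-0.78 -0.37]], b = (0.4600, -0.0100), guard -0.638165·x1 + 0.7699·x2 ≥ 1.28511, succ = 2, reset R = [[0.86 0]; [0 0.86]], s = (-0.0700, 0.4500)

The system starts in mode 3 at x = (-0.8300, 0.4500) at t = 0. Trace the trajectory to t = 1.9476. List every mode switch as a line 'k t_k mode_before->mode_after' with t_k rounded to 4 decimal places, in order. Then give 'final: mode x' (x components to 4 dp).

Mode 3: guard c·x = 1.2851 hit at Δt = 0.9638 (t = 0.9638), x⁻ = (-0.9768, 0.8595) → reset → x⁺ = (-0.9101, 1.1892), jump to mode 2
Mode 2: guard c·x = -0.2719 hit at Δt = 0.6527 (t = 1.6165), x⁻ = (-0.4147, 0.0796) → reset → x⁺ = (-0.0489, 0.1004), jump to mode 3
Mode 3: flow for 0.3311 to horizon, guard not reached → x = (0.0691, 0.0830)

1 0.9638 3->2
2 1.6165 2->3
final: 3 0.0691 0.0830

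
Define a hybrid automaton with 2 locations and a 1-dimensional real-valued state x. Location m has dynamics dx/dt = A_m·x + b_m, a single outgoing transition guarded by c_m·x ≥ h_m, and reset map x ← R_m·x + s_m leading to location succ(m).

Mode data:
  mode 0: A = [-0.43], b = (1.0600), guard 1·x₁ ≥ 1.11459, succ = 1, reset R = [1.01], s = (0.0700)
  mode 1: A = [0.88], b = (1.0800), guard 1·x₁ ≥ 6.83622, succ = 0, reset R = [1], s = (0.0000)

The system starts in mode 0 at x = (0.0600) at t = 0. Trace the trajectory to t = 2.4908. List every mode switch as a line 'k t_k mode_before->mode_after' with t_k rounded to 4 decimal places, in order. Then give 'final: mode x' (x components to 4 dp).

Mode 0: guard c·x = 1.1146 hit at Δt = 1.3421 (t = 1.3421), x⁻ = (1.1146) → reset → x⁺ = (1.1957), jump to mode 1
Mode 1: flow for 1.1487 to horizon, guard not reached → x = (5.4310)

1 1.3421 0->1
final: 1 5.4310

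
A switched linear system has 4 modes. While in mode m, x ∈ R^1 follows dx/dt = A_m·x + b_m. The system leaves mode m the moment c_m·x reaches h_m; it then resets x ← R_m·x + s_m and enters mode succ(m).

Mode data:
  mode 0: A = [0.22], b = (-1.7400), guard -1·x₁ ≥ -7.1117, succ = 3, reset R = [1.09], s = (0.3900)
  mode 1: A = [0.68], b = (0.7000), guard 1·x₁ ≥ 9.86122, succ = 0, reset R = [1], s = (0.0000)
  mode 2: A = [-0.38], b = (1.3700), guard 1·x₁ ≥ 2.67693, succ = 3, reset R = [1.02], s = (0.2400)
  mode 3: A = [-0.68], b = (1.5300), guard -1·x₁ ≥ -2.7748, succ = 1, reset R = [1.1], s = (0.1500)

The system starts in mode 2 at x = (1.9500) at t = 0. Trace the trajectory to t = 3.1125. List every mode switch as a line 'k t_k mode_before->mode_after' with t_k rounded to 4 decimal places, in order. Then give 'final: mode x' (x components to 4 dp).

Mode 2: guard c·x = 2.6769 hit at Δt = 1.5219 (t = 1.5219), x⁻ = (2.6769) → reset → x⁺ = (2.9705), jump to mode 3
Mode 3: guard c·x = -2.7748 hit at Δt = 0.4660 (t = 1.9879), x⁻ = (2.7748) → reset → x⁺ = (3.2023), jump to mode 1
Mode 1: flow for 1.1246 to horizon, guard not reached → x = (8.0619)

1 1.5219 2->3
2 1.9879 3->1
final: 1 8.0619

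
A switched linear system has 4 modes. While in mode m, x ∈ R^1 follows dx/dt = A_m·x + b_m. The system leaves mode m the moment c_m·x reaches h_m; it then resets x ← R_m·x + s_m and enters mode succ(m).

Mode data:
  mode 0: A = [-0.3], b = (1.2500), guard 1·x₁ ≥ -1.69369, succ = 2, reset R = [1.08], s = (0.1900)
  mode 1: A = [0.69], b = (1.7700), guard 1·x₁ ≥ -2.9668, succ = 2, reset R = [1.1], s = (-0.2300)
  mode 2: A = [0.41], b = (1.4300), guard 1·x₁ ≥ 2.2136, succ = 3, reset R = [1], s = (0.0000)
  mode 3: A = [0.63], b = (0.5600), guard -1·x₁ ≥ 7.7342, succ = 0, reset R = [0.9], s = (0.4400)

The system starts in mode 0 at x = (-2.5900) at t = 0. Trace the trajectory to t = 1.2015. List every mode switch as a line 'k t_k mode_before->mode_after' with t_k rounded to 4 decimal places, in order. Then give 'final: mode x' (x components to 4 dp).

1 0.4744 0->2
final: 2 -0.9971

Mode 0: guard c·x = -1.6937 hit at Δt = 0.4744 (t = 0.4744), x⁻ = (-1.6937) → reset → x⁺ = (-1.6392), jump to mode 2
Mode 2: flow for 0.7271 to horizon, guard not reached → x = (-0.9971)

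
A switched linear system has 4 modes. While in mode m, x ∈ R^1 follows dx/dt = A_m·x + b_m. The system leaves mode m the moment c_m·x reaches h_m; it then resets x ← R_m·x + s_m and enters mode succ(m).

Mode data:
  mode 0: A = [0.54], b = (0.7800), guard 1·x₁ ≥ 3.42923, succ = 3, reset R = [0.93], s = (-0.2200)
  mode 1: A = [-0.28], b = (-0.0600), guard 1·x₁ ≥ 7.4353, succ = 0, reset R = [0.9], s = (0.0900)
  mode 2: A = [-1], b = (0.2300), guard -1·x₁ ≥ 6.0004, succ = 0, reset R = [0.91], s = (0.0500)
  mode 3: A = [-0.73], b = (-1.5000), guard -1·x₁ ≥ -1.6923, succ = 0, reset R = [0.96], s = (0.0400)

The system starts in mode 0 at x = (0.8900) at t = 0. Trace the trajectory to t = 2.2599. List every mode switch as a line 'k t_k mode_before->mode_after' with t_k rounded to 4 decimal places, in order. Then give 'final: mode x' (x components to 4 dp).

Mode 0: guard c·x = 3.4292 hit at Δt = 1.3631 (t = 1.3631), x⁻ = (3.4292) → reset → x⁺ = (2.9692), jump to mode 3
Mode 3: guard c·x = -1.6923 hit at Δt = 0.4017 (t = 1.7648), x⁻ = (1.6923) → reset → x⁺ = (1.6646), jump to mode 0
Mode 0: flow for 0.4951 to horizon, guard not reached → x = (2.6175)

1 1.3631 0->3
2 1.7648 3->0
final: 0 2.6175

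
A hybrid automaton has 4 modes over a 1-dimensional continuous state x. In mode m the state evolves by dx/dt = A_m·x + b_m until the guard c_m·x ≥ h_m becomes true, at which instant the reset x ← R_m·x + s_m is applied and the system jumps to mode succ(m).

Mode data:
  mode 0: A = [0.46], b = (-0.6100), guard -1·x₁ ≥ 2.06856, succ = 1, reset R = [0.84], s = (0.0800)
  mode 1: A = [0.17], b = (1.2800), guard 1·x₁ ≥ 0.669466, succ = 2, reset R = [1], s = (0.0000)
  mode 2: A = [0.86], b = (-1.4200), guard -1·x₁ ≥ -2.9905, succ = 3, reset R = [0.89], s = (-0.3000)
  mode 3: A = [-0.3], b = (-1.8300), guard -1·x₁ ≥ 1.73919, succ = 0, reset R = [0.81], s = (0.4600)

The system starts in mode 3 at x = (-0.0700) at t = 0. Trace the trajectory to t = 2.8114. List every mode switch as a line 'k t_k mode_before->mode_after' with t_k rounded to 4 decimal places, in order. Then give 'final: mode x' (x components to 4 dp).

1 1.0803 3->0
2 1.9505 0->1
final: 1 -0.7322

Mode 3: guard c·x = 1.7392 hit at Δt = 1.0803 (t = 1.0803), x⁻ = (-1.7392) → reset → x⁺ = (-0.9487), jump to mode 0
Mode 0: guard c·x = 2.0686 hit at Δt = 0.8702 (t = 1.9505), x⁻ = (-2.0686) → reset → x⁺ = (-1.6576), jump to mode 1
Mode 1: flow for 0.8609 to horizon, guard not reached → x = (-0.7322)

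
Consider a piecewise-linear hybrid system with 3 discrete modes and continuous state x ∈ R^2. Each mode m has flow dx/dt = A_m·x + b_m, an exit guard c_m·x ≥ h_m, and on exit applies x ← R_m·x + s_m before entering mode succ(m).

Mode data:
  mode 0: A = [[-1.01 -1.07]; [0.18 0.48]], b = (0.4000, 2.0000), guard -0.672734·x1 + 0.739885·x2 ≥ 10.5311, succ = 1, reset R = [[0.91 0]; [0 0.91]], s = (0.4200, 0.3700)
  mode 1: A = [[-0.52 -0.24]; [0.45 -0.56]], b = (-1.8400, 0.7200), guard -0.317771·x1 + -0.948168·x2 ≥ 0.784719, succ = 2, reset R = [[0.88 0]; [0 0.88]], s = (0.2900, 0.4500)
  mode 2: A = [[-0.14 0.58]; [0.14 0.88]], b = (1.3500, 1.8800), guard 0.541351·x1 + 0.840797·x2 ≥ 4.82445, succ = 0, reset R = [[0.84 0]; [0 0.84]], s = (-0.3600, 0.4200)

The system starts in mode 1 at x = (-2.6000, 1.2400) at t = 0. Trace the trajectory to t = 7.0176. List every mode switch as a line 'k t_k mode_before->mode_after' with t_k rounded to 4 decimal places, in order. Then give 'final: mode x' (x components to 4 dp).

1 1.0445 1->2
2 2.1937 2->0
3 3.2089 0->1
4 5.4722 1->2
5 6.5745 2->0
final: 0 -2.6021 7.4154

Mode 1: guard c·x = 0.7847 hit at Δt = 1.0445 (t = 1.0445), x⁻ = (-3.1196, 0.2179) → reset → x⁺ = (-2.4553, 0.6418), jump to mode 2
Mode 2: guard c·x = 4.8244 hit at Δt = 1.1492 (t = 2.1937), x⁻ = (0.9067, 5.1542) → reset → x⁺ = (0.4016, 4.7495), jump to mode 0
Mode 0: guard c·x = 10.5311 hit at Δt = 1.0152 (t = 3.2089), x⁻ = (-4.7802, 9.8871) → reset → x⁺ = (-3.9300, 9.3673), jump to mode 1
Mode 1: guard c·x = 0.7847 hit at Δt = 2.2633 (t = 5.4722), x⁻ = (-4.7545, 0.7658) → reset → x⁺ = (-3.8940, 1.1239), jump to mode 2
Mode 2: guard c·x = 4.8244 hit at Δt = 1.1022 (t = 6.5745), x⁻ = (-0.1170, 5.8133) → reset → x⁺ = (-0.4583, 5.3032), jump to mode 0
Mode 0: flow for 0.4431 to horizon, guard not reached → x = (-2.6021, 7.4154)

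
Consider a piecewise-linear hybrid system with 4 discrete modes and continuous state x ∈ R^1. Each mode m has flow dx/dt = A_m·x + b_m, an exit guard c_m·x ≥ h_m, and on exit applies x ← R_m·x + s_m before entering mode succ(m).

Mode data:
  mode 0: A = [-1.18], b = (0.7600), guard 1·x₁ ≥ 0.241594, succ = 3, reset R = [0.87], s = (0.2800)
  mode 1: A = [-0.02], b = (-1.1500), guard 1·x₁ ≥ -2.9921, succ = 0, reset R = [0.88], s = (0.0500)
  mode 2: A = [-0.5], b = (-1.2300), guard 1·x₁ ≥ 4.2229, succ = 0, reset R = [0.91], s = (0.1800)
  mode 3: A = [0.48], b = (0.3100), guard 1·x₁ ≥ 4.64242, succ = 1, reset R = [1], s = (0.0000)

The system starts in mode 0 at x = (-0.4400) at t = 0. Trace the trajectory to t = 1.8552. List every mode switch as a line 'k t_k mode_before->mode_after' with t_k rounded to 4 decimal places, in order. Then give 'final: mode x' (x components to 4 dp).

Mode 0: guard c·x = 0.2416 hit at Δt = 0.8397 (t = 0.8397), x⁻ = (0.2416) → reset → x⁺ = (0.4902), jump to mode 3
Mode 3: flow for 1.0155 to horizon, guard not reached → x = (1.2038)

1 0.8397 0->3
final: 3 1.2038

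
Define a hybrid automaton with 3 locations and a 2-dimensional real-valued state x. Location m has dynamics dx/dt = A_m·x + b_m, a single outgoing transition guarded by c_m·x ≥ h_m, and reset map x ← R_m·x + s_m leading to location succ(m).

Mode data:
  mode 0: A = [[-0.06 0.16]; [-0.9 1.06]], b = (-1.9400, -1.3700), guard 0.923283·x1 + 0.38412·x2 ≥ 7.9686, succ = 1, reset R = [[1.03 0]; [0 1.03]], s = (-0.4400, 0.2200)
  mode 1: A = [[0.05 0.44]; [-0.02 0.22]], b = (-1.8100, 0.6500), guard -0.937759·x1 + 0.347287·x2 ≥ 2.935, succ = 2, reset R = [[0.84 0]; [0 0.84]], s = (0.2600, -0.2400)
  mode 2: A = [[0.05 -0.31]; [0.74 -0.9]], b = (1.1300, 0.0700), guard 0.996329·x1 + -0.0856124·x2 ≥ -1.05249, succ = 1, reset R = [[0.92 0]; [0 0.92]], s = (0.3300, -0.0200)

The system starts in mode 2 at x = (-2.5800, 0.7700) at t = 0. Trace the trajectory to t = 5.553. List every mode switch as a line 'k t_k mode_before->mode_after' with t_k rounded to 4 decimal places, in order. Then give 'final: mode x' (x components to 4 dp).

1 1.3194 2->1
2 2.4946 1->2
3 3.4818 2->1
4 4.6453 1->2
final: 2 -1.2585 -0.9214

Mode 2: guard c·x = -1.0525 hit at Δt = 1.3194 (t = 1.3194), x⁻ = (-1.1180, -0.7177) → reset → x⁺ = (-0.6986, -0.6803), jump to mode 1
Mode 1: guard c·x = 2.9350 hit at Δt = 1.1752 (t = 2.4946), x⁻ = (-3.1146, 0.0410) → reset → x⁺ = (-2.3563, -0.2056), jump to mode 2
Mode 2: guard c·x = -1.0525 hit at Δt = 0.9872 (t = 3.4818), x⁻ = (-1.1293, -0.8488) → reset → x⁺ = (-0.7090, -0.8009), jump to mode 1
Mode 1: guard c·x = 2.9350 hit at Δt = 1.1635 (t = 4.6453), x⁻ = (-3.1750, -0.1220) → reset → x⁺ = (-2.4070, -0.3425), jump to mode 2
Mode 2: flow for 0.9077 to horizon, guard not reached → x = (-1.2585, -0.9214)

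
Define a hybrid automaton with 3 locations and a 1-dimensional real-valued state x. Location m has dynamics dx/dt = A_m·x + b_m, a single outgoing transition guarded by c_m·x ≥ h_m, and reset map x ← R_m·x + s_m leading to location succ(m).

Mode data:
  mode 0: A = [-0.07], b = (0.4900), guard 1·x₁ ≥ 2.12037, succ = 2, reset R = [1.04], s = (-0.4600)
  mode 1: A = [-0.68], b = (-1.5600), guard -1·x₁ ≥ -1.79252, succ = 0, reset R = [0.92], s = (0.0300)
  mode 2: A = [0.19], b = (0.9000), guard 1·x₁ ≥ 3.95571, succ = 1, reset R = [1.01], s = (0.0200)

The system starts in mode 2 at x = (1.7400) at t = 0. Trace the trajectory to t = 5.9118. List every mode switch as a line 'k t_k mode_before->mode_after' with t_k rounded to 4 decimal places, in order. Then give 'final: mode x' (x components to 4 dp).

1 1.5486 2->1
2 2.1873 1->0
3 3.4240 0->2
4 4.9684 2->1
5 5.6071 1->0
final: 0 1.7914

Mode 2: guard c·x = 3.9557 hit at Δt = 1.5486 (t = 1.5486), x⁻ = (3.9557) → reset → x⁺ = (4.0153), jump to mode 1
Mode 1: guard c·x = -1.7925 hit at Δt = 0.6387 (t = 2.1873), x⁻ = (1.7925) → reset → x⁺ = (1.6791), jump to mode 0
Mode 0: guard c·x = 2.1204 hit at Δt = 1.2367 (t = 3.4240), x⁻ = (2.1204) → reset → x⁺ = (1.7452), jump to mode 2
Mode 2: guard c·x = 3.9557 hit at Δt = 1.5444 (t = 4.9684), x⁻ = (3.9557) → reset → x⁺ = (4.0153), jump to mode 1
Mode 1: guard c·x = -1.7925 hit at Δt = 0.6387 (t = 5.6071), x⁻ = (1.7925) → reset → x⁺ = (1.6791), jump to mode 0
Mode 0: flow for 0.3047 to horizon, guard not reached → x = (1.7914)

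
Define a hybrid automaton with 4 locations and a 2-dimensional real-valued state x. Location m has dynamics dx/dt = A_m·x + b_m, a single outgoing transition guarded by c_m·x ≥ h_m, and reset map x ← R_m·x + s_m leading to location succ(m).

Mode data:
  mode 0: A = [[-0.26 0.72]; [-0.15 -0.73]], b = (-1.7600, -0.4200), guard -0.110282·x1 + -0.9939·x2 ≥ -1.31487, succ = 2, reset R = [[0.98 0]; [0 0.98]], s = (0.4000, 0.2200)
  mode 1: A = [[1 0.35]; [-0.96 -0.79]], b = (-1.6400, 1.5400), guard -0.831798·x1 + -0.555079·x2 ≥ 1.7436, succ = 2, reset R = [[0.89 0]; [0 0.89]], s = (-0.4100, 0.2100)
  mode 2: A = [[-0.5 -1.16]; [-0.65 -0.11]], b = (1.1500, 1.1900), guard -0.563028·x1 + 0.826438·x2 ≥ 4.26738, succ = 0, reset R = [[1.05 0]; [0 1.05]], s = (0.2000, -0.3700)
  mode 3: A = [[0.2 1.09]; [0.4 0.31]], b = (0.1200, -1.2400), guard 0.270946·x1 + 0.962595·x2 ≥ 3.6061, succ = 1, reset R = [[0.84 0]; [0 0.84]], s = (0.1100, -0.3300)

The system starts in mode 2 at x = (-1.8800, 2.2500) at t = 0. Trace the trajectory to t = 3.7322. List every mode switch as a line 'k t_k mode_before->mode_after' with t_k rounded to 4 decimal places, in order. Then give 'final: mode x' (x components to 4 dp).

1 0.5434 2->0
2 1.5109 0->2
3 2.3806 2->0
4 3.3773 0->2
final: 2 -1.5972 2.4039

Mode 2: guard c·x = 4.2674 hit at Δt = 0.5434 (t = 0.5434), x⁻ = (-2.4751, 3.4774) → reset → x⁺ = (-2.3989, 3.2812), jump to mode 0
Mode 0: guard c·x = -1.3149 hit at Δt = 0.9675 (t = 1.5109), x⁻ = (-1.9677, 1.5413) → reset → x⁺ = (-1.5283, 1.7304), jump to mode 2
Mode 2: guard c·x = 4.2674 hit at Δt = 0.8697 (t = 2.3806), x⁻ = (-2.3703, 3.5488) → reset → x⁺ = (-2.2888, 3.3562), jump to mode 0
Mode 0: guard c·x = -1.3149 hit at Δt = 0.9967 (t = 3.3773), x⁻ = (-1.8585, 1.5292) → reset → x⁺ = (-1.4213, 1.7186), jump to mode 2
Mode 2: flow for 0.3549 to horizon, guard not reached → x = (-1.5972, 2.4039)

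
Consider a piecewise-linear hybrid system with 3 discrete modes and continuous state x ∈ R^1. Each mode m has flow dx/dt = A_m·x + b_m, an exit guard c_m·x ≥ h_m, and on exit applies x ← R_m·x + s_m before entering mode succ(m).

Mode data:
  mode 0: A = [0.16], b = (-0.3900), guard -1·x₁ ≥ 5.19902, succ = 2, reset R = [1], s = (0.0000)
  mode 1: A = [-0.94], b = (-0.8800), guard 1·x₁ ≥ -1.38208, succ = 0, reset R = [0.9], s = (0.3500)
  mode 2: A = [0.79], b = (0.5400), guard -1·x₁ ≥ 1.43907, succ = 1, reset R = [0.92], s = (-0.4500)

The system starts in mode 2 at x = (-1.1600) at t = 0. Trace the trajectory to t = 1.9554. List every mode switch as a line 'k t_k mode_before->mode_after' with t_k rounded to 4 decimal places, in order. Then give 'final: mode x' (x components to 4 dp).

1 0.5836 2->1
2 1.2545 1->0
final: 0 -1.2892

Mode 2: guard c·x = 1.4391 hit at Δt = 0.5836 (t = 0.5836), x⁻ = (-1.4391) → reset → x⁺ = (-1.7739), jump to mode 1
Mode 1: guard c·x = -1.3821 hit at Δt = 0.6709 (t = 1.2545), x⁻ = (-1.3821) → reset → x⁺ = (-0.8939), jump to mode 0
Mode 0: flow for 0.7009 to horizon, guard not reached → x = (-1.2892)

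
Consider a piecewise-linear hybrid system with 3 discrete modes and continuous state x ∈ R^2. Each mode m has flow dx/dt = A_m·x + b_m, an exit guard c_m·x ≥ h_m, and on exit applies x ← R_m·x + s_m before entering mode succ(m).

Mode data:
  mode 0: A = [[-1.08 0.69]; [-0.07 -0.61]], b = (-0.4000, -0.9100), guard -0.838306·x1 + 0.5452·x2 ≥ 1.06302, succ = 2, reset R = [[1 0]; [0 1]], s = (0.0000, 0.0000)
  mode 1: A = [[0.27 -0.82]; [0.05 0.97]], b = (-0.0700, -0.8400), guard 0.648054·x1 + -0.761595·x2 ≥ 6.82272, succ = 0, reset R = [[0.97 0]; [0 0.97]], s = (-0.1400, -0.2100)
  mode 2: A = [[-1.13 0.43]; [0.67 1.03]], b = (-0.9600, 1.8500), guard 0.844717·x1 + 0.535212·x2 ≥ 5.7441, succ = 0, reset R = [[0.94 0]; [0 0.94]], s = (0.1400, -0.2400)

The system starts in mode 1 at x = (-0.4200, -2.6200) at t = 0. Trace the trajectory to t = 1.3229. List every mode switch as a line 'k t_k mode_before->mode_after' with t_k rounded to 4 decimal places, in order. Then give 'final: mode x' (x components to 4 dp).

Mode 1: guard c·x = 6.8227 hit at Δt = 0.8073 (t = 0.8073), x⁻ = (2.6268, -6.7232) → reset → x⁺ = (2.4080, -6.7316), jump to mode 0
Mode 0: flow for 0.5156 to horizon, guard not reached → x = (-0.3999, -5.3411)

1 0.8073 1->0
final: 0 -0.3999 -5.3411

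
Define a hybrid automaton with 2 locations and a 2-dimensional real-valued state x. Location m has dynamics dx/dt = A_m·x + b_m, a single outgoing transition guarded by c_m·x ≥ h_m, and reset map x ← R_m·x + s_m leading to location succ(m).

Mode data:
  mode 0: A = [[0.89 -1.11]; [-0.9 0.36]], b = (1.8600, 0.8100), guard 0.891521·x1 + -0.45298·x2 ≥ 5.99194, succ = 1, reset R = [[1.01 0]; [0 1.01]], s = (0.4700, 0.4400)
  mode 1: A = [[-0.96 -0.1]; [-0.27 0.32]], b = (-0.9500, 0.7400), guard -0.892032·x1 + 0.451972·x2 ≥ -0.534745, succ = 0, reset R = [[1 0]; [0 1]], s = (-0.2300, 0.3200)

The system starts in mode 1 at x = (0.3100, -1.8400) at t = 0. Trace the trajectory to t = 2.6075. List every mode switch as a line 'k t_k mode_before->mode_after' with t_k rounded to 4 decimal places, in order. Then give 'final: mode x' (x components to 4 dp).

Mode 1: guard c·x = -0.5347 hit at Δt = 0.7596 (t = 0.7596), x⁻ = (-0.2669, -1.7098) → reset → x⁺ = (-0.4969, -1.3898), jump to mode 0
Mode 0: guard c·x = 5.9919 hit at Δt = 1.0846 (t = 1.8442), x⁻ = (5.2438, -2.9074) → reset → x⁺ = (5.7662, -2.4965), jump to mode 1
Mode 1: flow for 0.7633 to horizon, guard not reached → x = (2.4237, -3.4704)

1 0.7596 1->0
2 1.8442 0->1
final: 1 2.4237 -3.4704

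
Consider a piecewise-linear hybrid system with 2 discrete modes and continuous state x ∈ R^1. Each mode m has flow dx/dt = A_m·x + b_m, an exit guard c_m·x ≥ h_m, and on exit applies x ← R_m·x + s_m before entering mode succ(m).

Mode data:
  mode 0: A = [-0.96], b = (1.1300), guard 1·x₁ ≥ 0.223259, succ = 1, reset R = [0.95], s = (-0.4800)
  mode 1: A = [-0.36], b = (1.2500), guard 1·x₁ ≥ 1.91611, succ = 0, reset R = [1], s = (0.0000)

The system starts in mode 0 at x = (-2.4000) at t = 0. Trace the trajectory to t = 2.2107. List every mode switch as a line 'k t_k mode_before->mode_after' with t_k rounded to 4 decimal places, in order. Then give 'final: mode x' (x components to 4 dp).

1 1.3769 0->1
final: 1 0.7019

Mode 0: guard c·x = 0.2233 hit at Δt = 1.3769 (t = 1.3769), x⁻ = (0.2233) → reset → x⁺ = (-0.2679), jump to mode 1
Mode 1: flow for 0.8338 to horizon, guard not reached → x = (0.7019)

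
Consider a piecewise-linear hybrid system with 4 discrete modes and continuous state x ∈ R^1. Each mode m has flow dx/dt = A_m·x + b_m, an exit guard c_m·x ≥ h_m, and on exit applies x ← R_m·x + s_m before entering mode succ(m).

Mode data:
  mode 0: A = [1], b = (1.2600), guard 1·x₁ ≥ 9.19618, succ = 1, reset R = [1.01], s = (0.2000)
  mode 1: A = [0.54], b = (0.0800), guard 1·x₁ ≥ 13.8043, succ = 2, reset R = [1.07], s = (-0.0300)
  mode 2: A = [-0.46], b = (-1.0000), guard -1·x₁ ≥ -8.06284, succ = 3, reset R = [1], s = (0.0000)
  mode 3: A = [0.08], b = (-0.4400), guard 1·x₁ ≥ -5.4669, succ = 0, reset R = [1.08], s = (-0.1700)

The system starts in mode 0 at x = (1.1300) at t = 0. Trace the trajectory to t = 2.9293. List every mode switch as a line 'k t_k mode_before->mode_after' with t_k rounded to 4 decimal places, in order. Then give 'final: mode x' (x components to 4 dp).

Mode 0: guard c·x = 9.1962 hit at Δt = 1.4759 (t = 1.4759), x⁻ = (9.1962) → reset → x⁺ = (9.4881), jump to mode 1
Mode 1: guard c·x = 13.8043 hit at Δt = 0.6854 (t = 2.1613), x⁻ = (13.8043) → reset → x⁺ = (14.7406), jump to mode 2
Mode 2: flow for 0.7680 to horizon, guard not reached → x = (9.7065)

1 1.4759 0->1
2 2.1613 1->2
final: 2 9.7065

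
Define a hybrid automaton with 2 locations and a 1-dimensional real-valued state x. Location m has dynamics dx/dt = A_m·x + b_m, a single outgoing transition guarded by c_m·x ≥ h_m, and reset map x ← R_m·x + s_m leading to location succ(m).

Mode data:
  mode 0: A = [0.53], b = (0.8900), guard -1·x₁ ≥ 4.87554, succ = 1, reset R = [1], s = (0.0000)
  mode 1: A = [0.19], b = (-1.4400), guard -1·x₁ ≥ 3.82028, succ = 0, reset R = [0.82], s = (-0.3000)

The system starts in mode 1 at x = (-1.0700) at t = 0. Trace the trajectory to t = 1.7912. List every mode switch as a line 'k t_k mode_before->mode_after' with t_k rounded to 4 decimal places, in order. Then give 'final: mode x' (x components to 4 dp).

1 1.4532 1->0
final: 0 -3.7766

Mode 1: guard c·x = 3.8203 hit at Δt = 1.4532 (t = 1.4532), x⁻ = (-3.8203) → reset → x⁺ = (-3.4326), jump to mode 0
Mode 0: flow for 0.3380 to horizon, guard not reached → x = (-3.7766)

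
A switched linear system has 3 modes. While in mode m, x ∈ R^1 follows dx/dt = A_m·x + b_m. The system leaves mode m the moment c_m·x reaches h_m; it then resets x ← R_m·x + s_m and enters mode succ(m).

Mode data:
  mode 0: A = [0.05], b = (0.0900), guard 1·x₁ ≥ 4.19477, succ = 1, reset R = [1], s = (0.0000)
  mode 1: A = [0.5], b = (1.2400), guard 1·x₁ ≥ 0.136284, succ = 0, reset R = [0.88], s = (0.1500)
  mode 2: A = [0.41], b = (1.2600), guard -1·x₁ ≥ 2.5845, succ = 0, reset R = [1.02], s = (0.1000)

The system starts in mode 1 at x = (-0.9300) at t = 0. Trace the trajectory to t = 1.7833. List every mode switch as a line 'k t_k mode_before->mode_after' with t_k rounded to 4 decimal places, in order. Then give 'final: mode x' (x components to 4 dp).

1 1.0470 1->0
final: 0 0.3476

Mode 1: guard c·x = 0.1363 hit at Δt = 1.0470 (t = 1.0470), x⁻ = (0.1363) → reset → x⁺ = (0.2699), jump to mode 0
Mode 0: flow for 0.7363 to horizon, guard not reached → x = (0.3476)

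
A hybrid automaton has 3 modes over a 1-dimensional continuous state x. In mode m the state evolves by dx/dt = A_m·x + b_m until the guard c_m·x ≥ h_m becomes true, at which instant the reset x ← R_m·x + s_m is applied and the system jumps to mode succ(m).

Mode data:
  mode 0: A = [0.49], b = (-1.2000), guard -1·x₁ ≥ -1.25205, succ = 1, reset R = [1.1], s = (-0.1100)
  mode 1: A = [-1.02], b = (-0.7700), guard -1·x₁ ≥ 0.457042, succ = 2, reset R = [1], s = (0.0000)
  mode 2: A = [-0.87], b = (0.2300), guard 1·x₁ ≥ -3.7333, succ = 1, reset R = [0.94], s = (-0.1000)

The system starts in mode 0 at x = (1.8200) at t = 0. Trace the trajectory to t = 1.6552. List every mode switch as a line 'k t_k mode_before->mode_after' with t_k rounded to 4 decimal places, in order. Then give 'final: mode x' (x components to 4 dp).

1 1.3131 0->1
final: 1 0.6716

Mode 0: guard c·x = -1.2521 hit at Δt = 1.3131 (t = 1.3131), x⁻ = (1.2521) → reset → x⁺ = (1.2673), jump to mode 1
Mode 1: flow for 0.3421 to horizon, guard not reached → x = (0.6716)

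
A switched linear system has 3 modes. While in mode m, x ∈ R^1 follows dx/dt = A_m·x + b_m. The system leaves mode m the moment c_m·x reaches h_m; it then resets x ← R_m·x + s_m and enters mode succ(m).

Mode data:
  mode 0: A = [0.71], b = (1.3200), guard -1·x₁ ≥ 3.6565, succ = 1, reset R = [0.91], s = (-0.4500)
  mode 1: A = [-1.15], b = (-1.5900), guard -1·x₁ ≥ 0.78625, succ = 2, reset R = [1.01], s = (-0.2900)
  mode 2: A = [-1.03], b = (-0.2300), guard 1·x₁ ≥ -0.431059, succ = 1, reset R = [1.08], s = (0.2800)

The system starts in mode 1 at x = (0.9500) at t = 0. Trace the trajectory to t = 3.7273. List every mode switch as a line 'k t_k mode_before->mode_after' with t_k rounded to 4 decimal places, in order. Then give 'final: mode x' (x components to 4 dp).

Mode 1: guard c·x = 0.7863 hit at Δt = 1.1860 (t = 1.1860), x⁻ = (-0.7863) → reset → x⁺ = (-1.0841), jump to mode 2
Mode 2: guard c·x = -0.4311 hit at Δt = 1.3801 (t = 2.5661), x⁻ = (-0.4311) → reset → x⁺ = (-0.1855), jump to mode 1
Mode 1: guard c·x = 0.7863 hit at Δt = 0.6059 (t = 3.1720), x⁻ = (-0.7862) → reset → x⁺ = (-1.0841), jump to mode 2
Mode 2: flow for 0.5553 to horizon, guard not reached → x = (-0.7092)

1 1.1860 1->2
2 2.5661 2->1
3 3.1720 1->2
final: 2 -0.7092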